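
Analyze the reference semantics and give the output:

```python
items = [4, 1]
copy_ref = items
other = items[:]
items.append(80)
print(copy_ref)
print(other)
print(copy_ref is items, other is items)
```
[4, 1, 80]
[4, 1]
True False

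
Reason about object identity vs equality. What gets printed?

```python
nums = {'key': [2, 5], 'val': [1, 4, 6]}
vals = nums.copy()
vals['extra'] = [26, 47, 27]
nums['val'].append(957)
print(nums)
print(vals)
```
{'key': [2, 5], 'val': [1, 4, 6, 957]}
{'key': [2, 5], 'val': [1, 4, 6, 957], 'extra': [26, 47, 27]}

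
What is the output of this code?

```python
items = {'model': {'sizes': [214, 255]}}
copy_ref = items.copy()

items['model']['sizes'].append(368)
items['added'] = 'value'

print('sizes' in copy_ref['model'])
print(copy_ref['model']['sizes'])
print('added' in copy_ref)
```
True
[214, 255, 368]
False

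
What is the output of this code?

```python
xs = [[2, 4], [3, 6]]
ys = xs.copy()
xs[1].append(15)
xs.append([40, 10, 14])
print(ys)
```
[[2, 4], [3, 6, 15]]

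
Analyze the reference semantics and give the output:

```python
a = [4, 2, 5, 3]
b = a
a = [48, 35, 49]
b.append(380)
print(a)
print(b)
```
[48, 35, 49]
[4, 2, 5, 3, 380]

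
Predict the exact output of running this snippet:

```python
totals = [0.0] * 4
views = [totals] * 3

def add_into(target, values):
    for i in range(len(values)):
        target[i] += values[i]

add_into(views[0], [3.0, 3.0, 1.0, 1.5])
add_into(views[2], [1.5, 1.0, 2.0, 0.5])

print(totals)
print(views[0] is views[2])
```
[4.5, 4.0, 3.0, 2.0]
True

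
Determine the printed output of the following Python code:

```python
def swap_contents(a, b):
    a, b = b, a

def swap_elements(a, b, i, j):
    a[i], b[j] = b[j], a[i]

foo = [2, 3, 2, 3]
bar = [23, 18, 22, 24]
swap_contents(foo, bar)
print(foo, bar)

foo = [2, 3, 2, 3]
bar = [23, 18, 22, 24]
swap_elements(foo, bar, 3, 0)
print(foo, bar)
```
[2, 3, 2, 3] [23, 18, 22, 24]
[2, 3, 2, 23] [3, 18, 22, 24]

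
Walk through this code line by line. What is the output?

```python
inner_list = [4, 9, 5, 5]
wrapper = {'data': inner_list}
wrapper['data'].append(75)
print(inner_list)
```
[4, 9, 5, 5, 75]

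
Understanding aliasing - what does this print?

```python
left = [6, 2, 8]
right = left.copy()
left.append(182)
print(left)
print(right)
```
[6, 2, 8, 182]
[6, 2, 8]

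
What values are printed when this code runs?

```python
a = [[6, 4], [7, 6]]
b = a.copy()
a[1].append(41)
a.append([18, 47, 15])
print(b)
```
[[6, 4], [7, 6, 41]]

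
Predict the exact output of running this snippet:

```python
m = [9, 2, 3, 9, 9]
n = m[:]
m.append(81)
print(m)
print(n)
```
[9, 2, 3, 9, 9, 81]
[9, 2, 3, 9, 9]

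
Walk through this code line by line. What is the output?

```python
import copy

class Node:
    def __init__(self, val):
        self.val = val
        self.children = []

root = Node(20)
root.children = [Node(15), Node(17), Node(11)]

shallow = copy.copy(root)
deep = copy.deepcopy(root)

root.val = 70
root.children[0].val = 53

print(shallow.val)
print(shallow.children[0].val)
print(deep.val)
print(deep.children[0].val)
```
20
53
20
15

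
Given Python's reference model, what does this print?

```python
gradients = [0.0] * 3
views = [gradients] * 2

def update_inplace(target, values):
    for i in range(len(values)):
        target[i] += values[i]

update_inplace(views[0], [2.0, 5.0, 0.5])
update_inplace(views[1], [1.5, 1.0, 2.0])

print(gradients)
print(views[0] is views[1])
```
[3.5, 6.0, 2.5]
True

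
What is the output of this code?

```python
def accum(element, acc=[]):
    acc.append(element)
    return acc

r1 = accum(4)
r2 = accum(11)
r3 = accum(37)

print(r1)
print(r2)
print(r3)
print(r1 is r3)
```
[4, 11, 37]
[4, 11, 37]
[4, 11, 37]
True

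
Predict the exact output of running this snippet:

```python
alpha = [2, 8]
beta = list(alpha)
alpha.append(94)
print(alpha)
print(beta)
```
[2, 8, 94]
[2, 8]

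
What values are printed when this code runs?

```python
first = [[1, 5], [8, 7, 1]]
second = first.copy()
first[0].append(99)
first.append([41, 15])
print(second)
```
[[1, 5, 99], [8, 7, 1]]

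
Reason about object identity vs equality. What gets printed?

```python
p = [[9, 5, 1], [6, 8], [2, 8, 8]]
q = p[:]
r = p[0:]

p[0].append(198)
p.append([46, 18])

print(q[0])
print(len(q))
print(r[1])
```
[9, 5, 1, 198]
3
[6, 8]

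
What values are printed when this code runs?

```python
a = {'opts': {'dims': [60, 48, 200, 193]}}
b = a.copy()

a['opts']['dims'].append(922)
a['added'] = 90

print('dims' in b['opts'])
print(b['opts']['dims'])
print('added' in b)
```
True
[60, 48, 200, 193, 922]
False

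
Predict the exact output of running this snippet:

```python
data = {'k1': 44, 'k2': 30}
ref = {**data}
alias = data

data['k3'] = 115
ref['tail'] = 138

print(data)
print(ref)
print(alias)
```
{'k1': 44, 'k2': 30, 'k3': 115}
{'k1': 44, 'k2': 30, 'tail': 138}
{'k1': 44, 'k2': 30, 'k3': 115}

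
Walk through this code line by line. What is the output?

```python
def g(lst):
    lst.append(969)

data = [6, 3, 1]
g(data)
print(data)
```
[6, 3, 1, 969]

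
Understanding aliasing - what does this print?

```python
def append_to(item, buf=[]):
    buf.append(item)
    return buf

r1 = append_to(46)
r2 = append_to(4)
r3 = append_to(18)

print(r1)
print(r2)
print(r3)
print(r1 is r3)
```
[46, 4, 18]
[46, 4, 18]
[46, 4, 18]
True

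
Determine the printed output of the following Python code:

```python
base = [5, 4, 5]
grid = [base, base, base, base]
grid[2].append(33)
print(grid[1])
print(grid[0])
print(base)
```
[5, 4, 5, 33]
[5, 4, 5, 33]
[5, 4, 5, 33]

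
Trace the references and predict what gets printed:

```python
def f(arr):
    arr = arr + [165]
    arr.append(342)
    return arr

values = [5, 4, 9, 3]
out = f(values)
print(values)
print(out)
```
[5, 4, 9, 3]
[5, 4, 9, 3, 165, 342]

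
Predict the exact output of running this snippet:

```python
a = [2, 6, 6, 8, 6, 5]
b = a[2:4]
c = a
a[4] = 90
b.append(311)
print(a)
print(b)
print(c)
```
[2, 6, 6, 8, 90, 5]
[6, 8, 311]
[2, 6, 6, 8, 90, 5]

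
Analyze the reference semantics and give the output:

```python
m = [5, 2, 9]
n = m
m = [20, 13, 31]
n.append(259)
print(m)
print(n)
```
[20, 13, 31]
[5, 2, 9, 259]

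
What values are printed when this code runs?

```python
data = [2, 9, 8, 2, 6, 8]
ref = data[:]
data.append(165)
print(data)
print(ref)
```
[2, 9, 8, 2, 6, 8, 165]
[2, 9, 8, 2, 6, 8]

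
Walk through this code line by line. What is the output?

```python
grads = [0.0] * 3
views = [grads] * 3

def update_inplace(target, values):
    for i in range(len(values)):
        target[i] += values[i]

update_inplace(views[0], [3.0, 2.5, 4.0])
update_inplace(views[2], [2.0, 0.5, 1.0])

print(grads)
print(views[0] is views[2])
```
[5.0, 3.0, 5.0]
True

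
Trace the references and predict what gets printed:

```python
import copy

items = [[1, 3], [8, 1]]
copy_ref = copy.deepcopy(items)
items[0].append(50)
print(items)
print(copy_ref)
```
[[1, 3, 50], [8, 1]]
[[1, 3], [8, 1]]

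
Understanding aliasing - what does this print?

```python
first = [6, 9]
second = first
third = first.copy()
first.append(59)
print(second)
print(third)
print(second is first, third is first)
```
[6, 9, 59]
[6, 9]
True False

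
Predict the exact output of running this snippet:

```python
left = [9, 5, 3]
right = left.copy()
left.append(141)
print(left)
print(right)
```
[9, 5, 3, 141]
[9, 5, 3]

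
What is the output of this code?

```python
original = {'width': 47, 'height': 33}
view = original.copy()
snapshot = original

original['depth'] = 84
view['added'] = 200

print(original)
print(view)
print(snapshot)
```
{'width': 47, 'height': 33, 'depth': 84}
{'width': 47, 'height': 33, 'added': 200}
{'width': 47, 'height': 33, 'depth': 84}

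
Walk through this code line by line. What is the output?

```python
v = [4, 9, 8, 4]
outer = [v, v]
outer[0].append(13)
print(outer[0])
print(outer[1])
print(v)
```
[4, 9, 8, 4, 13]
[4, 9, 8, 4, 13]
[4, 9, 8, 4, 13]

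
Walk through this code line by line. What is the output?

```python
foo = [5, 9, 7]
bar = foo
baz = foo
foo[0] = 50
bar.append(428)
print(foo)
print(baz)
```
[50, 9, 7, 428]
[50, 9, 7, 428]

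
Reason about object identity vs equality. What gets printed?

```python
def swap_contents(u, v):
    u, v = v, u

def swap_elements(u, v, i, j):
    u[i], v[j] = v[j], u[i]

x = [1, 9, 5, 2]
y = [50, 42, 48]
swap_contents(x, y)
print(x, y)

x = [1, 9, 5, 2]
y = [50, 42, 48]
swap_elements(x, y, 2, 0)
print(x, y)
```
[1, 9, 5, 2] [50, 42, 48]
[1, 9, 50, 2] [5, 42, 48]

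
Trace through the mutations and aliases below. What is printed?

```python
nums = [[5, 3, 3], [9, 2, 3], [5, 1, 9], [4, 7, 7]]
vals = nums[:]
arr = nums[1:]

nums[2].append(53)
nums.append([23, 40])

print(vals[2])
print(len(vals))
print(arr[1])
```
[5, 1, 9, 53]
4
[5, 1, 9, 53]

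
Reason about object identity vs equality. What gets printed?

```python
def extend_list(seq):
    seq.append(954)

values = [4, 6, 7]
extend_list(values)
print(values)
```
[4, 6, 7, 954]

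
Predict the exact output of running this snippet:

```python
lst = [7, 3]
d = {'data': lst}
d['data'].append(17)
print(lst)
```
[7, 3, 17]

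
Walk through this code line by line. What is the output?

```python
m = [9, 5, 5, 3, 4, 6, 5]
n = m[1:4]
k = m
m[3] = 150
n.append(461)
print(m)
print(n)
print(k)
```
[9, 5, 5, 150, 4, 6, 5]
[5, 5, 3, 461]
[9, 5, 5, 150, 4, 6, 5]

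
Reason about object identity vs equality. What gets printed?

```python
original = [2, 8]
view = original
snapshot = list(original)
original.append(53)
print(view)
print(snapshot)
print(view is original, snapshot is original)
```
[2, 8, 53]
[2, 8]
True False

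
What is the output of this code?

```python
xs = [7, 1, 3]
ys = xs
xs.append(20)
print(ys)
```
[7, 1, 3, 20]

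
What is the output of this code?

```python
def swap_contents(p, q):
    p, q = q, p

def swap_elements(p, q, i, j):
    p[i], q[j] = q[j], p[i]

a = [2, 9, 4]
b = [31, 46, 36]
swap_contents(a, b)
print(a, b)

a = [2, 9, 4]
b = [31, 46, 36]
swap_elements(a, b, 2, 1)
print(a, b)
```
[2, 9, 4] [31, 46, 36]
[2, 9, 46] [31, 4, 36]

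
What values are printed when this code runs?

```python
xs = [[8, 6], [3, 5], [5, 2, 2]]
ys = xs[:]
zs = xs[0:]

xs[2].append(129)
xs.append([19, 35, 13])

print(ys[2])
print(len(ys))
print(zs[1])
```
[5, 2, 2, 129]
3
[3, 5]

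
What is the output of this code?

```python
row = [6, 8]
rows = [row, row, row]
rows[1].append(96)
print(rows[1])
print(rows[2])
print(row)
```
[6, 8, 96]
[6, 8, 96]
[6, 8, 96]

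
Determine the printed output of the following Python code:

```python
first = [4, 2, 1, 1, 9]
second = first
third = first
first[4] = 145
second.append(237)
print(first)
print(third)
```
[4, 2, 1, 1, 145, 237]
[4, 2, 1, 1, 145, 237]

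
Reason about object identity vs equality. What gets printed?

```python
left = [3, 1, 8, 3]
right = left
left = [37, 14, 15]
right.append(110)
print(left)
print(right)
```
[37, 14, 15]
[3, 1, 8, 3, 110]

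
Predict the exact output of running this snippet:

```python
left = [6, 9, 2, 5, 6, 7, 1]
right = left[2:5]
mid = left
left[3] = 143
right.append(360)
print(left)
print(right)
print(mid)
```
[6, 9, 2, 143, 6, 7, 1]
[2, 5, 6, 360]
[6, 9, 2, 143, 6, 7, 1]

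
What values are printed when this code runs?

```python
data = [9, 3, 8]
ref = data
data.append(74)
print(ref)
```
[9, 3, 8, 74]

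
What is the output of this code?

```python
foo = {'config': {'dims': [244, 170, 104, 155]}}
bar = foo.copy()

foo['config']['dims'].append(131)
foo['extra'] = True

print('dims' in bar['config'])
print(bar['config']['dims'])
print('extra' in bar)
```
True
[244, 170, 104, 155, 131]
False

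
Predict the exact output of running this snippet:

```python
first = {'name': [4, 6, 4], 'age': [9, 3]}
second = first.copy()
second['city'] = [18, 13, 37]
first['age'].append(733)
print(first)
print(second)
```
{'name': [4, 6, 4], 'age': [9, 3, 733]}
{'name': [4, 6, 4], 'age': [9, 3, 733], 'city': [18, 13, 37]}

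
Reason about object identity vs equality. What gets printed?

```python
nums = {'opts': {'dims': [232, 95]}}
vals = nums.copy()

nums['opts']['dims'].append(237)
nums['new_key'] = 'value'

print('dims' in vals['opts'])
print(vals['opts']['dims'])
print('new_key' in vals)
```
True
[232, 95, 237]
False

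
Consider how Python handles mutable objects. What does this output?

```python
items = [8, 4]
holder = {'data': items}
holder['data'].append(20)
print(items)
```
[8, 4, 20]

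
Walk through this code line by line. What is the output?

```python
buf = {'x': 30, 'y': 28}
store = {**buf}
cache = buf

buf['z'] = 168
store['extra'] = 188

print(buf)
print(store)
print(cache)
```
{'x': 30, 'y': 28, 'z': 168}
{'x': 30, 'y': 28, 'extra': 188}
{'x': 30, 'y': 28, 'z': 168}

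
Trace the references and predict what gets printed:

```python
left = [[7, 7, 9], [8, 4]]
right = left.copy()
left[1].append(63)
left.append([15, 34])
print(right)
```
[[7, 7, 9], [8, 4, 63]]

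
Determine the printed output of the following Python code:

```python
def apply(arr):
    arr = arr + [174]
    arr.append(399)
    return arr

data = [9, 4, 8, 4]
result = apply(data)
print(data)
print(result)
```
[9, 4, 8, 4]
[9, 4, 8, 4, 174, 399]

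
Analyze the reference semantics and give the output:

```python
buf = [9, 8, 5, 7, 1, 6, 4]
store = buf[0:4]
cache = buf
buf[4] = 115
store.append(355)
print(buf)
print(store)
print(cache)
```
[9, 8, 5, 7, 115, 6, 4]
[9, 8, 5, 7, 355]
[9, 8, 5, 7, 115, 6, 4]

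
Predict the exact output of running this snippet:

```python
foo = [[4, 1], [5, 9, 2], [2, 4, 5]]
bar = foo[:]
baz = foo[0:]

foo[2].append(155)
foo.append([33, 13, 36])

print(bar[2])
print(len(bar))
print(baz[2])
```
[2, 4, 5, 155]
3
[2, 4, 5, 155]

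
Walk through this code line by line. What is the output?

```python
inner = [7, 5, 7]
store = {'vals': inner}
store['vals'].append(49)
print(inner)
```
[7, 5, 7, 49]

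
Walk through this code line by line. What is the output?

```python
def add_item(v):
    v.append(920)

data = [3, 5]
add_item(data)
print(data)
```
[3, 5, 920]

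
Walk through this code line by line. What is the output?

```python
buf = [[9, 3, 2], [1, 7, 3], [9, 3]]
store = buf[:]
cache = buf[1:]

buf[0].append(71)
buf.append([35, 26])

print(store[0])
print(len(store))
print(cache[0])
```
[9, 3, 2, 71]
3
[1, 7, 3]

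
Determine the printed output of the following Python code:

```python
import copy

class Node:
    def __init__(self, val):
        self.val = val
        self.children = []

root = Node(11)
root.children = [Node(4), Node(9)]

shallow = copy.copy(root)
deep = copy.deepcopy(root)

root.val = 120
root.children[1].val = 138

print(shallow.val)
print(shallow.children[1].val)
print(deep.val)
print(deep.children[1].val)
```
11
138
11
9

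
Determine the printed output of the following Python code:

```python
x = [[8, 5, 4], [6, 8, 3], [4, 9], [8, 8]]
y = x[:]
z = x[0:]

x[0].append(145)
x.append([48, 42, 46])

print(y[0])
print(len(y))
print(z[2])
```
[8, 5, 4, 145]
4
[4, 9]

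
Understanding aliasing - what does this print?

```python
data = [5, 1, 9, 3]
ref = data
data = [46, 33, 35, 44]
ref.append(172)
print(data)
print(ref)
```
[46, 33, 35, 44]
[5, 1, 9, 3, 172]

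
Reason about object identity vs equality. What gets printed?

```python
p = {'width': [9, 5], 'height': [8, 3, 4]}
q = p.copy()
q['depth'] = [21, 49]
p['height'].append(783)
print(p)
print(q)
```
{'width': [9, 5], 'height': [8, 3, 4, 783]}
{'width': [9, 5], 'height': [8, 3, 4, 783], 'depth': [21, 49]}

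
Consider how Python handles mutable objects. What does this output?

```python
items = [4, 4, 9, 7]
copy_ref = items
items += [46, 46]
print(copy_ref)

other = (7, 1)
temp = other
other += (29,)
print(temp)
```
[4, 4, 9, 7, 46, 46]
(7, 1)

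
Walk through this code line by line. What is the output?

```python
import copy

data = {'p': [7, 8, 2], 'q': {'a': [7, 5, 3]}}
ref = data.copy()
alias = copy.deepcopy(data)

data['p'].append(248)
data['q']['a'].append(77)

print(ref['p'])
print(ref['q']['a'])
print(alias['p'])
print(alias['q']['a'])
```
[7, 8, 2, 248]
[7, 5, 3, 77]
[7, 8, 2]
[7, 5, 3]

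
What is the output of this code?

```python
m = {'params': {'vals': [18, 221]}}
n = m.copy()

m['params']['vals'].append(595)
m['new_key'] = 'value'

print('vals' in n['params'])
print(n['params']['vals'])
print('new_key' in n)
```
True
[18, 221, 595]
False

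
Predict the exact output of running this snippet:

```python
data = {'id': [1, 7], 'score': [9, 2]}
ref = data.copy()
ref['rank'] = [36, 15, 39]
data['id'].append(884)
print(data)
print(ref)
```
{'id': [1, 7, 884], 'score': [9, 2]}
{'id': [1, 7, 884], 'score': [9, 2], 'rank': [36, 15, 39]}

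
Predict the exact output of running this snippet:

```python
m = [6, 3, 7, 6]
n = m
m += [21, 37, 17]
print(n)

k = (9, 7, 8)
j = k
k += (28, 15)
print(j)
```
[6, 3, 7, 6, 21, 37, 17]
(9, 7, 8)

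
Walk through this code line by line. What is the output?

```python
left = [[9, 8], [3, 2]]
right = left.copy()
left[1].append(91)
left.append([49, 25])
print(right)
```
[[9, 8], [3, 2, 91]]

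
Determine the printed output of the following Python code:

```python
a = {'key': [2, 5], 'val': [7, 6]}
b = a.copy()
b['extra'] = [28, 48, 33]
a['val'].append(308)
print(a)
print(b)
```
{'key': [2, 5], 'val': [7, 6, 308]}
{'key': [2, 5], 'val': [7, 6, 308], 'extra': [28, 48, 33]}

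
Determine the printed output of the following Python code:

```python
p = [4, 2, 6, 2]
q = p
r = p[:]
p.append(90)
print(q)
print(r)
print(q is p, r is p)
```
[4, 2, 6, 2, 90]
[4, 2, 6, 2]
True False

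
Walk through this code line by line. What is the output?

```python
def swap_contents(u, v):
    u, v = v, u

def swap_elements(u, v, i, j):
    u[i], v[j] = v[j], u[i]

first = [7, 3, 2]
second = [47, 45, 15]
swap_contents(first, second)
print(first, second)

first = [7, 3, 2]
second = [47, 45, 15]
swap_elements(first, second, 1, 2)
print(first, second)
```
[7, 3, 2] [47, 45, 15]
[7, 15, 2] [47, 45, 3]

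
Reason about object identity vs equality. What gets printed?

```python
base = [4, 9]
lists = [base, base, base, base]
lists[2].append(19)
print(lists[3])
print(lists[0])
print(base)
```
[4, 9, 19]
[4, 9, 19]
[4, 9, 19]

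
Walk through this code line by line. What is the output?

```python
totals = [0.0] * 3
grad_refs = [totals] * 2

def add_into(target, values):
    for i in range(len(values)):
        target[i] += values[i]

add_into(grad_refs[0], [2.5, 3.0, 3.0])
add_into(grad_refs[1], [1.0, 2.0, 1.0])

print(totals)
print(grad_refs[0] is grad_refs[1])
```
[3.5, 5.0, 4.0]
True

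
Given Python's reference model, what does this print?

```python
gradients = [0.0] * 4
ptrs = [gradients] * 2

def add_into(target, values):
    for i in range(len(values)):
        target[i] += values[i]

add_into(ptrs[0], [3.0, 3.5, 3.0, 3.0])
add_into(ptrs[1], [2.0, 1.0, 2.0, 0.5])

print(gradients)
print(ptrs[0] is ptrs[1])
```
[5.0, 4.5, 5.0, 3.5]
True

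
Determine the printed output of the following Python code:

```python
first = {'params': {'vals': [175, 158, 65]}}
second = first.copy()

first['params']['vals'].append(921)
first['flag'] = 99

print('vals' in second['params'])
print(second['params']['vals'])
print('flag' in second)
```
True
[175, 158, 65, 921]
False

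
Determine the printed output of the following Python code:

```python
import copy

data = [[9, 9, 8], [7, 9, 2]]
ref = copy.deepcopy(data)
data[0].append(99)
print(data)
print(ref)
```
[[9, 9, 8, 99], [7, 9, 2]]
[[9, 9, 8], [7, 9, 2]]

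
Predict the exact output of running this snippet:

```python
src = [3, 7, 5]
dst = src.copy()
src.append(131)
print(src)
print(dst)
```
[3, 7, 5, 131]
[3, 7, 5]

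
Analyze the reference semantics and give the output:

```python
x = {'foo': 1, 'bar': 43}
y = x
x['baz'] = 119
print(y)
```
{'foo': 1, 'bar': 43, 'baz': 119}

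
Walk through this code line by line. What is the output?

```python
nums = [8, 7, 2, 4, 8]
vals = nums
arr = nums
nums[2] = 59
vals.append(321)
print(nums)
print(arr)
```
[8, 7, 59, 4, 8, 321]
[8, 7, 59, 4, 8, 321]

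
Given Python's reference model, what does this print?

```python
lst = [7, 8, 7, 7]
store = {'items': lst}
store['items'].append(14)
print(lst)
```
[7, 8, 7, 7, 14]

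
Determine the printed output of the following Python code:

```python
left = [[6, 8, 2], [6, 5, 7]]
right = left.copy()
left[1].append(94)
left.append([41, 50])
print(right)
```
[[6, 8, 2], [6, 5, 7, 94]]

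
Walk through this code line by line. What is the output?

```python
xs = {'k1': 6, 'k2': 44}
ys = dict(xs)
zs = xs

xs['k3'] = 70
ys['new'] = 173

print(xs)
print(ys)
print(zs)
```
{'k1': 6, 'k2': 44, 'k3': 70}
{'k1': 6, 'k2': 44, 'new': 173}
{'k1': 6, 'k2': 44, 'k3': 70}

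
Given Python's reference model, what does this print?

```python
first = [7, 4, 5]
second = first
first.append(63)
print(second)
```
[7, 4, 5, 63]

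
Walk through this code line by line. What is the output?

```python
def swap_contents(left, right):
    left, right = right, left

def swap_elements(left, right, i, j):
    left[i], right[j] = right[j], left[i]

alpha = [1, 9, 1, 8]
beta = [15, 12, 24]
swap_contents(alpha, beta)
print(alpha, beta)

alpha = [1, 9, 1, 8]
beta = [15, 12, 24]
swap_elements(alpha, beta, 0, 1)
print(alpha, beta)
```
[1, 9, 1, 8] [15, 12, 24]
[12, 9, 1, 8] [15, 1, 24]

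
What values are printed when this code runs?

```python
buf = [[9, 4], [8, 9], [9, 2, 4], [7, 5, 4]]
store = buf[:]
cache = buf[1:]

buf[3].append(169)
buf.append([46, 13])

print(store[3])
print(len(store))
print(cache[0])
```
[7, 5, 4, 169]
4
[8, 9]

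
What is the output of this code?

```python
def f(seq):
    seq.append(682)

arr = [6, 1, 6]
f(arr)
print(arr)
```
[6, 1, 6, 682]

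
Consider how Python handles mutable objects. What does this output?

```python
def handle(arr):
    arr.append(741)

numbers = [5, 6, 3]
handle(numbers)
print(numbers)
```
[5, 6, 3, 741]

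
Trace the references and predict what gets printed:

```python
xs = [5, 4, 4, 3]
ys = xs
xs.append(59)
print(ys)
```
[5, 4, 4, 3, 59]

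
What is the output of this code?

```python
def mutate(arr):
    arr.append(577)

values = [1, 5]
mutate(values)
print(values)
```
[1, 5, 577]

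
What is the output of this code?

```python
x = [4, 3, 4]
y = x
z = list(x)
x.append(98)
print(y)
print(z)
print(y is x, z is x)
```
[4, 3, 4, 98]
[4, 3, 4]
True False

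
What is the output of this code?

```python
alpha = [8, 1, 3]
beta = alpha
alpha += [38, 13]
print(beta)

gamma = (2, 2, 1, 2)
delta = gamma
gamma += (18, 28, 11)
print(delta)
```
[8, 1, 3, 38, 13]
(2, 2, 1, 2)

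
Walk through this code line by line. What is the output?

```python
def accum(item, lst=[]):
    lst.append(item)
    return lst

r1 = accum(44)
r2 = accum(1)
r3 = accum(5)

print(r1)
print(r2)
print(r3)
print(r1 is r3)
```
[44, 1, 5]
[44, 1, 5]
[44, 1, 5]
True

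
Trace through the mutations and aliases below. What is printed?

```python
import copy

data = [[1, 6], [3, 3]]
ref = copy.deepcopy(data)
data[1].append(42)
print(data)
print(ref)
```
[[1, 6], [3, 3, 42]]
[[1, 6], [3, 3]]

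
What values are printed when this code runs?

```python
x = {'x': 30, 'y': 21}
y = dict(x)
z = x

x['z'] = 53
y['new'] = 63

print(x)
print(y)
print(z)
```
{'x': 30, 'y': 21, 'z': 53}
{'x': 30, 'y': 21, 'new': 63}
{'x': 30, 'y': 21, 'z': 53}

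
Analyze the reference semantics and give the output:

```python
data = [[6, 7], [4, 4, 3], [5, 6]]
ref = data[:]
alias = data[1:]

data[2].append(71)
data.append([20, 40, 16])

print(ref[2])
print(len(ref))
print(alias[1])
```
[5, 6, 71]
3
[5, 6, 71]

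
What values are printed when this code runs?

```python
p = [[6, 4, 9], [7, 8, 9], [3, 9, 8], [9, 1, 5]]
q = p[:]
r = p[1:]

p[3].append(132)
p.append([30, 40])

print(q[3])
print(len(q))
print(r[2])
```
[9, 1, 5, 132]
4
[9, 1, 5, 132]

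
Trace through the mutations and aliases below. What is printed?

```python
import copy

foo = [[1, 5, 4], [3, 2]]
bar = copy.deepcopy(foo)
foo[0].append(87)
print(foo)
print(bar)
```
[[1, 5, 4, 87], [3, 2]]
[[1, 5, 4], [3, 2]]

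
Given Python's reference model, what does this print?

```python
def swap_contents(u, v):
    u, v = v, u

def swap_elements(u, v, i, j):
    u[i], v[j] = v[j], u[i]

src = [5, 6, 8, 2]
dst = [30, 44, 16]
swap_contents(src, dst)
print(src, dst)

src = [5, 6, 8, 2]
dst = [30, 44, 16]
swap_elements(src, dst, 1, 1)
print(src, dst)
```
[5, 6, 8, 2] [30, 44, 16]
[5, 44, 8, 2] [30, 6, 16]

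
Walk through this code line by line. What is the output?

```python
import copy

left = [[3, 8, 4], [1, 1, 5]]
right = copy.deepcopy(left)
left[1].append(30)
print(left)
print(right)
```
[[3, 8, 4], [1, 1, 5, 30]]
[[3, 8, 4], [1, 1, 5]]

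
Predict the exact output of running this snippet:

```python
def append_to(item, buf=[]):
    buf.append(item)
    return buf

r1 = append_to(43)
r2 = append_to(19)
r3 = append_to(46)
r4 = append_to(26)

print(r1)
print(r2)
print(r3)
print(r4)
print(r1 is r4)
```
[43, 19, 46, 26]
[43, 19, 46, 26]
[43, 19, 46, 26]
[43, 19, 46, 26]
True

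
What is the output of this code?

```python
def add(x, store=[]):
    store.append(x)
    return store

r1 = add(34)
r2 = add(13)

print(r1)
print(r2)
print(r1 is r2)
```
[34, 13]
[34, 13]
True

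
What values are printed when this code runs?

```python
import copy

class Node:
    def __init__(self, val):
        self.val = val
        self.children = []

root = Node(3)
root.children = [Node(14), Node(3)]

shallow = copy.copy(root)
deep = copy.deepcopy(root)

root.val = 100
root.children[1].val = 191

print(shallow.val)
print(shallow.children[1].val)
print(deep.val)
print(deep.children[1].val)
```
3
191
3
3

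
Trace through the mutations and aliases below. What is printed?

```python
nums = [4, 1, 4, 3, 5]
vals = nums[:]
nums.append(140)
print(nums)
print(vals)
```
[4, 1, 4, 3, 5, 140]
[4, 1, 4, 3, 5]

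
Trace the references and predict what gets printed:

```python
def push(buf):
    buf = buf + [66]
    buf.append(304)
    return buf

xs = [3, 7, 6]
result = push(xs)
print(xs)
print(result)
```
[3, 7, 6]
[3, 7, 6, 66, 304]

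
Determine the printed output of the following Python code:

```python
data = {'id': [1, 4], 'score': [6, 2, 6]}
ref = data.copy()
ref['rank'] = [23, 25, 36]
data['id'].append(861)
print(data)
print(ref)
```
{'id': [1, 4, 861], 'score': [6, 2, 6]}
{'id': [1, 4, 861], 'score': [6, 2, 6], 'rank': [23, 25, 36]}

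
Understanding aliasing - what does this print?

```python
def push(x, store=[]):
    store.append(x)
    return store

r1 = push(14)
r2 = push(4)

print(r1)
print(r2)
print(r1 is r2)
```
[14, 4]
[14, 4]
True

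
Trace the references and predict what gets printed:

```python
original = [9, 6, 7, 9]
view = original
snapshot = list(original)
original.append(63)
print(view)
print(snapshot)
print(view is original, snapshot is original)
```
[9, 6, 7, 9, 63]
[9, 6, 7, 9]
True False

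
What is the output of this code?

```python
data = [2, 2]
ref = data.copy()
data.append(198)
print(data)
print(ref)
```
[2, 2, 198]
[2, 2]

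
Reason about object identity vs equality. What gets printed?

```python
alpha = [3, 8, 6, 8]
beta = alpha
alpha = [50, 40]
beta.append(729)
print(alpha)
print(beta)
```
[50, 40]
[3, 8, 6, 8, 729]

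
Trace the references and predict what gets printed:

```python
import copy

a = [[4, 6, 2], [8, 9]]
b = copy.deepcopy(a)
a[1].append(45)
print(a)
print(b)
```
[[4, 6, 2], [8, 9, 45]]
[[4, 6, 2], [8, 9]]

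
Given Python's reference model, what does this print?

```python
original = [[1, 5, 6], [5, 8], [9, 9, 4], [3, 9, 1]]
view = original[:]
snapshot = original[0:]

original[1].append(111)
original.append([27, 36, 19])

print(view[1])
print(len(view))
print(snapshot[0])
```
[5, 8, 111]
4
[1, 5, 6]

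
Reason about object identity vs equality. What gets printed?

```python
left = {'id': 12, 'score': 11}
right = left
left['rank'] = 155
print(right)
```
{'id': 12, 'score': 11, 'rank': 155}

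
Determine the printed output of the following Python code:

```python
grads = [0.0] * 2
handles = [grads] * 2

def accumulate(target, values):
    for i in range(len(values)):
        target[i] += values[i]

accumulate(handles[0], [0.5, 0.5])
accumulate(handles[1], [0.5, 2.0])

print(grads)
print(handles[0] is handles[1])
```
[1.0, 2.5]
True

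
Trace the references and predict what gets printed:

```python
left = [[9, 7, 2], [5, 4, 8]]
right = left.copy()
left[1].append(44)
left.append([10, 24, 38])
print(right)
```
[[9, 7, 2], [5, 4, 8, 44]]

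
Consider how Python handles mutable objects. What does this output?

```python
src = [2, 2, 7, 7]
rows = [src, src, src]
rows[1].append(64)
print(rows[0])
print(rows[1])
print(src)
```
[2, 2, 7, 7, 64]
[2, 2, 7, 7, 64]
[2, 2, 7, 7, 64]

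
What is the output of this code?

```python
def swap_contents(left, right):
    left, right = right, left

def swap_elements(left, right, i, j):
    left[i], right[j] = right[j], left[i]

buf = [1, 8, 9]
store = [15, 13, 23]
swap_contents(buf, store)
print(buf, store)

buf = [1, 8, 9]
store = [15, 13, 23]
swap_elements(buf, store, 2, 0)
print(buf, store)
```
[1, 8, 9] [15, 13, 23]
[1, 8, 15] [9, 13, 23]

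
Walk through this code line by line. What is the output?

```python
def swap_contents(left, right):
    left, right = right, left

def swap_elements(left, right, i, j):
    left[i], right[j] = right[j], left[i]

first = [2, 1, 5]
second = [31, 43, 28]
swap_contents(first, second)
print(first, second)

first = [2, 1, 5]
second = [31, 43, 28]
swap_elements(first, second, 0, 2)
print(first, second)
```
[2, 1, 5] [31, 43, 28]
[28, 1, 5] [31, 43, 2]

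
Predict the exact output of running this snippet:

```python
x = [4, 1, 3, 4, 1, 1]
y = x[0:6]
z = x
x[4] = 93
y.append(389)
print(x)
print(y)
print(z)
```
[4, 1, 3, 4, 93, 1]
[4, 1, 3, 4, 1, 1, 389]
[4, 1, 3, 4, 93, 1]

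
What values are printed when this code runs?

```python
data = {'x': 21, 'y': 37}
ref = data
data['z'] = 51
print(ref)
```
{'x': 21, 'y': 37, 'z': 51}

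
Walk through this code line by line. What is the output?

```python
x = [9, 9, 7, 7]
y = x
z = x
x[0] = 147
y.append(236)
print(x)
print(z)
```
[147, 9, 7, 7, 236]
[147, 9, 7, 7, 236]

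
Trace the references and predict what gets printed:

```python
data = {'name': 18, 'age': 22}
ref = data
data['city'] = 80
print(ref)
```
{'name': 18, 'age': 22, 'city': 80}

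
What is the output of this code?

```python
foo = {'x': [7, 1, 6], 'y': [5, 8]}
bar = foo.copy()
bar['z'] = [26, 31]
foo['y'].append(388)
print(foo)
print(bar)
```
{'x': [7, 1, 6], 'y': [5, 8, 388]}
{'x': [7, 1, 6], 'y': [5, 8, 388], 'z': [26, 31]}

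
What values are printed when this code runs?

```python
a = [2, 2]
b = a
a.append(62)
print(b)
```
[2, 2, 62]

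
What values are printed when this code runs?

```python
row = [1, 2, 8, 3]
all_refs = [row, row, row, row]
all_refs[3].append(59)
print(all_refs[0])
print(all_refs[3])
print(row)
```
[1, 2, 8, 3, 59]
[1, 2, 8, 3, 59]
[1, 2, 8, 3, 59]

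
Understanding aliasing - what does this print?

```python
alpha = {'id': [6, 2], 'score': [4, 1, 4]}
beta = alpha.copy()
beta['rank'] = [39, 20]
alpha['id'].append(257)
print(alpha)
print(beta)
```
{'id': [6, 2, 257], 'score': [4, 1, 4]}
{'id': [6, 2, 257], 'score': [4, 1, 4], 'rank': [39, 20]}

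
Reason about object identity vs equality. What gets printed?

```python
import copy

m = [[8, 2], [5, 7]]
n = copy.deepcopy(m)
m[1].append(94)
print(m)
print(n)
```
[[8, 2], [5, 7, 94]]
[[8, 2], [5, 7]]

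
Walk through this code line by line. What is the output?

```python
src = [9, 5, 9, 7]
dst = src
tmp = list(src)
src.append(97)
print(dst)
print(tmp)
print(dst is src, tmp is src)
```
[9, 5, 9, 7, 97]
[9, 5, 9, 7]
True False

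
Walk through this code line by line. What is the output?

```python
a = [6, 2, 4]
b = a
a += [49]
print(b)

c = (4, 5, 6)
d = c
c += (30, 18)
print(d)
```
[6, 2, 4, 49]
(4, 5, 6)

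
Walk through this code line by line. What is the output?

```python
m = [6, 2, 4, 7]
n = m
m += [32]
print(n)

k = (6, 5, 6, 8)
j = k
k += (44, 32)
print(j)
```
[6, 2, 4, 7, 32]
(6, 5, 6, 8)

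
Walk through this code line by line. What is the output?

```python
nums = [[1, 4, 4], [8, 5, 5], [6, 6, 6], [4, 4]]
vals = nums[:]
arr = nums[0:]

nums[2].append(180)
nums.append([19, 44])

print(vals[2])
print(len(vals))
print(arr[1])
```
[6, 6, 6, 180]
4
[8, 5, 5]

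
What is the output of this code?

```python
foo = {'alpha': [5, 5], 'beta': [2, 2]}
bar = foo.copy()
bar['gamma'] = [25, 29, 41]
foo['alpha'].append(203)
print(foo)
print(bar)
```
{'alpha': [5, 5, 203], 'beta': [2, 2]}
{'alpha': [5, 5, 203], 'beta': [2, 2], 'gamma': [25, 29, 41]}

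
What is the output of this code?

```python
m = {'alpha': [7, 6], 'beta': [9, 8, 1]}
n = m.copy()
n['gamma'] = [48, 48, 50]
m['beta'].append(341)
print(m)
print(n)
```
{'alpha': [7, 6], 'beta': [9, 8, 1, 341]}
{'alpha': [7, 6], 'beta': [9, 8, 1, 341], 'gamma': [48, 48, 50]}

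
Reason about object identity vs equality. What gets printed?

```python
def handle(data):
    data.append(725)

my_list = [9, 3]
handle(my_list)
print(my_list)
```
[9, 3, 725]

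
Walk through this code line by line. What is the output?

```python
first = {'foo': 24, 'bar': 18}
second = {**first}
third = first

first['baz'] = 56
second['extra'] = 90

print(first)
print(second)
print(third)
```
{'foo': 24, 'bar': 18, 'baz': 56}
{'foo': 24, 'bar': 18, 'extra': 90}
{'foo': 24, 'bar': 18, 'baz': 56}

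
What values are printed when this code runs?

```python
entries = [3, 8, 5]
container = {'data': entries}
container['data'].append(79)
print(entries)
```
[3, 8, 5, 79]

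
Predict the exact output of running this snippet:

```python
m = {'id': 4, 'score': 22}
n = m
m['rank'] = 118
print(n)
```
{'id': 4, 'score': 22, 'rank': 118}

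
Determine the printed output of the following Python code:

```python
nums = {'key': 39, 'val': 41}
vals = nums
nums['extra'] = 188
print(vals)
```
{'key': 39, 'val': 41, 'extra': 188}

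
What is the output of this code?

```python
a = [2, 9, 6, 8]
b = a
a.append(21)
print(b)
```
[2, 9, 6, 8, 21]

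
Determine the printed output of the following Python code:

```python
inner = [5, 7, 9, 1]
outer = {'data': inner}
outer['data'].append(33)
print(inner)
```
[5, 7, 9, 1, 33]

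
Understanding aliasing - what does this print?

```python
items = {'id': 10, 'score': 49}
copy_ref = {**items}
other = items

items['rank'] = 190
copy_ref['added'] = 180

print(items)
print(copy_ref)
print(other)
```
{'id': 10, 'score': 49, 'rank': 190}
{'id': 10, 'score': 49, 'added': 180}
{'id': 10, 'score': 49, 'rank': 190}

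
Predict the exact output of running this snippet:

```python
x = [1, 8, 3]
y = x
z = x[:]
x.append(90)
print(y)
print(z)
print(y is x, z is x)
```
[1, 8, 3, 90]
[1, 8, 3]
True False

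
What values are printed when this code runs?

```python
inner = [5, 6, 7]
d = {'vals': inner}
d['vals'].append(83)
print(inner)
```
[5, 6, 7, 83]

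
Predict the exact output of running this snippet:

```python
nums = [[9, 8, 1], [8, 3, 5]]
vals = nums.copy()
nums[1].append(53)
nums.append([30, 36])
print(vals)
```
[[9, 8, 1], [8, 3, 5, 53]]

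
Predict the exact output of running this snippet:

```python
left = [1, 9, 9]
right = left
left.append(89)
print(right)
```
[1, 9, 9, 89]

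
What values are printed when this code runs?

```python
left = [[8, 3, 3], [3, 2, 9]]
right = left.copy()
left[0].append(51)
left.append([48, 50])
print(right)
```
[[8, 3, 3, 51], [3, 2, 9]]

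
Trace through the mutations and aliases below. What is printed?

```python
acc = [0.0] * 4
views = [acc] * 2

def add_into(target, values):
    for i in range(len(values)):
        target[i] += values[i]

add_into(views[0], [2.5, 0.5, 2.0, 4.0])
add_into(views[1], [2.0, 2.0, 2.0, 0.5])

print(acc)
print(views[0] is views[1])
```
[4.5, 2.5, 4.0, 4.5]
True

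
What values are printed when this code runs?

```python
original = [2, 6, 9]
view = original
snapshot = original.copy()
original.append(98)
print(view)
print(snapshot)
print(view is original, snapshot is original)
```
[2, 6, 9, 98]
[2, 6, 9]
True False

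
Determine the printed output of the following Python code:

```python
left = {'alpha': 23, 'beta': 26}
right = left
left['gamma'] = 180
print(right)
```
{'alpha': 23, 'beta': 26, 'gamma': 180}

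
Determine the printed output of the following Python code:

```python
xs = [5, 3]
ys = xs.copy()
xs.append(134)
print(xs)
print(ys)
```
[5, 3, 134]
[5, 3]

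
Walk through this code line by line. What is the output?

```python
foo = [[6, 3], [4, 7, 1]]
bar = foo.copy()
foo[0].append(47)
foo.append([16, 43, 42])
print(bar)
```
[[6, 3, 47], [4, 7, 1]]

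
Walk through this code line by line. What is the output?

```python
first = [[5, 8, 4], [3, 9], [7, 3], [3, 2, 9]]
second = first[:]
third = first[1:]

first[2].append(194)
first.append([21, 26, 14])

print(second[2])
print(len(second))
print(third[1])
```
[7, 3, 194]
4
[7, 3, 194]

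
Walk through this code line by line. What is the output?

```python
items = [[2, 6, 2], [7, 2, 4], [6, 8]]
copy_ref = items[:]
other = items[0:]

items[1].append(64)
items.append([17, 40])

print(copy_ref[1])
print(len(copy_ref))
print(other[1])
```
[7, 2, 4, 64]
3
[7, 2, 4, 64]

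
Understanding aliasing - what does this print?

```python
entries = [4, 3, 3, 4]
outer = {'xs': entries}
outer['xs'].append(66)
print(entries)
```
[4, 3, 3, 4, 66]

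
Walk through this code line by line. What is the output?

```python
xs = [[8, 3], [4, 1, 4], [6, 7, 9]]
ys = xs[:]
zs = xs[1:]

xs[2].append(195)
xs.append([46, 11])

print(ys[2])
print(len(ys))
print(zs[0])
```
[6, 7, 9, 195]
3
[4, 1, 4]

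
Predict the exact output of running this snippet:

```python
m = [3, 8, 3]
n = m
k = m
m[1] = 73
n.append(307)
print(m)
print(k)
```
[3, 73, 3, 307]
[3, 73, 3, 307]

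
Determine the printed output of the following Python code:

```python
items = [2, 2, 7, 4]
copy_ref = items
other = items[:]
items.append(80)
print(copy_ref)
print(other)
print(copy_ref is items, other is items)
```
[2, 2, 7, 4, 80]
[2, 2, 7, 4]
True False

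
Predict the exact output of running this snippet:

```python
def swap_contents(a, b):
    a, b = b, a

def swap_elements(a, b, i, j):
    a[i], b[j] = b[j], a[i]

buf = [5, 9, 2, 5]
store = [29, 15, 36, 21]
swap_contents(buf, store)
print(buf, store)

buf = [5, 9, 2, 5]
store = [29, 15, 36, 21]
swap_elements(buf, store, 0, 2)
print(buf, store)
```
[5, 9, 2, 5] [29, 15, 36, 21]
[36, 9, 2, 5] [29, 15, 5, 21]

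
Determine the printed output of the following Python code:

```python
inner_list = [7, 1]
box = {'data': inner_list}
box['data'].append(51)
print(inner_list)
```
[7, 1, 51]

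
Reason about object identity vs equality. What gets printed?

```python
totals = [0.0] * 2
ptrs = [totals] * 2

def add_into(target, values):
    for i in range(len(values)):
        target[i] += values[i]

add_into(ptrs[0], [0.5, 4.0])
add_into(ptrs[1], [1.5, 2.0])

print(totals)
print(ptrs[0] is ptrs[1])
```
[2.0, 6.0]
True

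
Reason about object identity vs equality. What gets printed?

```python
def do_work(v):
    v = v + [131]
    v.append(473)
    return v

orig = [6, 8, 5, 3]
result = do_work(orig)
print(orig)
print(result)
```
[6, 8, 5, 3]
[6, 8, 5, 3, 131, 473]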